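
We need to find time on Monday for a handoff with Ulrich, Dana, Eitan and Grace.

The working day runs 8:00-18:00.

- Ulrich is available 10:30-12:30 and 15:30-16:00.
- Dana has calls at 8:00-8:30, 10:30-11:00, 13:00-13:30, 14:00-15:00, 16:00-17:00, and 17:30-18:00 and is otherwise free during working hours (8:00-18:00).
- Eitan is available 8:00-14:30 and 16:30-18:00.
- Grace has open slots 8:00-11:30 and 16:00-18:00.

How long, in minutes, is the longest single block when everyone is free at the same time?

30 minutes

Dana free within 08:00–18:00: 08:30–10:30, 11:00–13:00, 13:30–14:00, 15:00–16:00, 17:00–17:30.
Ulrich ∩ Dana: 11:00–12:30, 15:30–16:00.
Ulrich ∩ Dana ∩ Eitan: 11:00–12:30.
Ulrich ∩ Dana ∩ Eitan ∩ Grace: 11:00–11:30.
Single common window of 30 minutes.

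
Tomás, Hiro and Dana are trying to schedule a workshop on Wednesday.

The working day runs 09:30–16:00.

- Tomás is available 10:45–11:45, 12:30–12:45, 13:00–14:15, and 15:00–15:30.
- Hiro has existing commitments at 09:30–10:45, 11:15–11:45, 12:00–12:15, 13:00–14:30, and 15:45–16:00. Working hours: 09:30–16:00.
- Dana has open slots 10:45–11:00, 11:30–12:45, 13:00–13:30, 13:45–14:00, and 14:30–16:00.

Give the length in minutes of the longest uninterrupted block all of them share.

30 minutes

Hiro free within 09:30–16:00: 10:45–11:15, 11:45–12:00, 12:15–13:00, 14:30–15:45.
Tomás ∩ Hiro: 10:45–11:15, 12:30–12:45, 15:00–15:30.
Tomás ∩ Hiro ∩ Dana: 10:45–11:00, 12:30–12:45, 15:00–15:30.
Common window lengths: 15, 15, 30 min; longest is 30.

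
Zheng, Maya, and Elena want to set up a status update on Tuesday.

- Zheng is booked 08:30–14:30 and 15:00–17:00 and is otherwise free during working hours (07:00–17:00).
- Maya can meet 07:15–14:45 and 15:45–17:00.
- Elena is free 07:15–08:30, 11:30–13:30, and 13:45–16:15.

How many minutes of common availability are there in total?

90 minutes

Zheng free within 07:00–17:00: 07:00–08:30, 14:30–15:00.
Zheng ∩ Maya: 07:15–08:30, 14:30–14:45.
Zheng ∩ Maya ∩ Elena: 07:15–08:30, 14:30–14:45.
Total common minutes: 75 + 15 = 90.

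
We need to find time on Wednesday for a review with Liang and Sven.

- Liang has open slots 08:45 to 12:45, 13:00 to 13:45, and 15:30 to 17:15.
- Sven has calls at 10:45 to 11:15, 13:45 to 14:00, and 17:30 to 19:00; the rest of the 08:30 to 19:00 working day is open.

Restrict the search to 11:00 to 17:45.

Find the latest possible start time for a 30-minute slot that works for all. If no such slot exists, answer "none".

16:45

Sven free within 08:30–19:00: 08:30–10:45, 11:15–13:45, 14:00–17:30.
Liang ∩ Sven: 08:45–10:45, 11:15–12:45, 13:00–13:45, 15:30–17:15.
Restricted to 11:00–17:45: 11:15–12:45, 13:00–13:45, 15:30–17:15.
Windows ≥ 30 min: 11:15–12:45, 13:00–13:45, 15:30–17:15.
Latest start in the last window 15:30–17:15 is 17:15 − 30 min = 16:45.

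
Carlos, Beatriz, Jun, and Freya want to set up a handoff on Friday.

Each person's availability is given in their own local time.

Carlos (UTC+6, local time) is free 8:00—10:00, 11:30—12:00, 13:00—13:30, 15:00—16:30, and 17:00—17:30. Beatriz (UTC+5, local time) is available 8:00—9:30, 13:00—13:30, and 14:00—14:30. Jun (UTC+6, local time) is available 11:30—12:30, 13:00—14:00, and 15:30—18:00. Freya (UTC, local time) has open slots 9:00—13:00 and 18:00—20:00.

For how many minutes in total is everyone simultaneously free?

0 minutes

Carlos → UTC: 02:00–04:00, 05:30–06:00, 07:00–07:30, 09:00–10:30, 11:00–11:30.
Beatriz → UTC: 03:00–04:30, 08:00–08:30, 09:00–09:30.
Jun → UTC: 05:30–06:30, 07:00–08:00, 09:30–12:00.
Freya → UTC: 09:00–13:00, 18:00–20:00.
Carlos ∩ Beatriz: 03:00–04:00, 09:00–09:30.
Carlos ∩ Beatriz ∩ Jun: (none).
Carlos ∩ Beatriz ∩ Jun ∩ Freya: (none).
Total common minutes: 0.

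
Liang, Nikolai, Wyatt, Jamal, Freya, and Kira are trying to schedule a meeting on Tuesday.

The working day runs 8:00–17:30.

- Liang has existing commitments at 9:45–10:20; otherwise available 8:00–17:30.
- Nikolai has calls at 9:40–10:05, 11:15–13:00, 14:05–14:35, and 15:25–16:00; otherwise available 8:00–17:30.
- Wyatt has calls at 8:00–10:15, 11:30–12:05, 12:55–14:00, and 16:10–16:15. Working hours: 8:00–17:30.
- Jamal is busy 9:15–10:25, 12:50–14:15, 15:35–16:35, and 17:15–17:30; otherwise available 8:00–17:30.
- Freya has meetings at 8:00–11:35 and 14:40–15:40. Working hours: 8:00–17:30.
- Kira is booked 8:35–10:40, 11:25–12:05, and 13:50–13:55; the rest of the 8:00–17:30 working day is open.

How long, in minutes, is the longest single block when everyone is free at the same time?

Liang free within 08:00–17:30: 08:00–09:45, 10:20–17:30.
Nikolai free within 08:00–17:30: 08:00–09:40, 10:05–11:15, 13:00–14:05, 14:35–15:25, 16:00–17:30.
Wyatt free within 08:00–17:30: 10:15–11:30, 12:05–12:55, 14:00–16:10, 16:15–17:30.
Jamal free within 08:00–17:30: 08:00–09:15, 10:25–12:50, 14:15–15:35, 16:35–17:15.
Freya free within 08:00–17:30: 11:35–14:40, 15:40–17:30.
Kira free within 08:00–17:30: 08:00–08:35, 10:40–11:25, 12:05–13:50, 13:55–17:30.
Liang ∩ Nikolai: 08:00–09:40, 10:20–11:15, 13:00–14:05, 14:35–15:25, 16:00–17:30.
Liang ∩ Nikolai ∩ Wyatt: 10:20–11:15, 14:00–14:05, 14:35–15:25, 16:00–16:10, 16:15–17:30.
Liang ∩ Nikolai ∩ Wyatt ∩ Jamal: 10:25–11:15, 14:35–15:25, 16:35–17:15.
Liang ∩ Nikolai ∩ Wyatt ∩ Jamal ∩ Freya: 14:35–14:40, 16:35–17:15.
Liang ∩ Nikolai ∩ Wyatt ∩ Jamal ∩ Freya ∩ Kira: 14:35–14:40, 16:35–17:15.
Common window lengths: 5, 40 min; longest is 40.

40 minutes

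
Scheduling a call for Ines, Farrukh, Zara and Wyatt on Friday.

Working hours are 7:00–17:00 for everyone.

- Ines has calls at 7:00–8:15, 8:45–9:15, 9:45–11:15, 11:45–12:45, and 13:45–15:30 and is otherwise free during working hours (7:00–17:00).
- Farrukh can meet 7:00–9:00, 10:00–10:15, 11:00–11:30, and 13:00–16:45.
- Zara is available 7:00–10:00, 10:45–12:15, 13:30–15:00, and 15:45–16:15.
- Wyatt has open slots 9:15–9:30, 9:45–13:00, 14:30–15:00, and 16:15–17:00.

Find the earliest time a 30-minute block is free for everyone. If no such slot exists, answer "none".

none

Ines free within 07:00–17:00: 08:15–08:45, 09:15–09:45, 11:15–11:45, 12:45–13:45, 15:30–17:00.
Ines ∩ Farrukh: 08:15–08:45, 11:15–11:30, 13:00–13:45, 15:30–16:45.
Ines ∩ Farrukh ∩ Zara: 08:15–08:45, 11:15–11:30, 13:30–13:45, 15:45–16:15.
Ines ∩ Farrukh ∩ Zara ∩ Wyatt: 11:15–11:30.
Windows ≥ 30 min: (none).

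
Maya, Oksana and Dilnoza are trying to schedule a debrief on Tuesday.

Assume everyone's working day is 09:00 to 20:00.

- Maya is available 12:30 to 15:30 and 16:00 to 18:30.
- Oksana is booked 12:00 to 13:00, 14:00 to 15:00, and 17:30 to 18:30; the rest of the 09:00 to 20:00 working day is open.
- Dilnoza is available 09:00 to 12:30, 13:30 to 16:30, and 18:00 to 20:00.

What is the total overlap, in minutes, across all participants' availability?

Oksana free within 09:00–20:00: 09:00–12:00, 13:00–14:00, 15:00–17:30, 18:30–20:00.
Maya ∩ Oksana: 13:00–14:00, 15:00–15:30, 16:00–17:30.
Maya ∩ Oksana ∩ Dilnoza: 13:30–14:00, 15:00–15:30, 16:00–16:30.
Total common minutes: 30 + 30 + 30 = 90.

90 minutes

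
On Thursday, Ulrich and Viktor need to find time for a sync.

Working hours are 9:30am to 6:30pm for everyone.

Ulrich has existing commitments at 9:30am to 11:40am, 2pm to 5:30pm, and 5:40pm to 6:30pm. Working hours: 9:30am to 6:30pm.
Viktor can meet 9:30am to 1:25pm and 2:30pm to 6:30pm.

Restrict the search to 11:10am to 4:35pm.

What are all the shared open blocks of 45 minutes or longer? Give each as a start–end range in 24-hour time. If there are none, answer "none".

Ulrich free within 09:30–18:30: 11:40–14:00, 17:30–17:40.
Ulrich ∩ Viktor: 11:40–13:25, 17:30–17:40.
Restricted to 11:10–16:35: 11:40–13:25.
Windows ≥ 45 min: 11:40–13:25.

11:40–13:25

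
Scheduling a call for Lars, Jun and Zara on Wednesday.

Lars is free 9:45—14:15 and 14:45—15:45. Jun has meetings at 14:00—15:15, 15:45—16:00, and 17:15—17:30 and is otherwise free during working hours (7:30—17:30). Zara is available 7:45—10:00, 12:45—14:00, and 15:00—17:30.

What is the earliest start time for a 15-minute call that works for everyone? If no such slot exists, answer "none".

Jun free within 07:30–17:30: 07:30–14:00, 15:15–15:45, 16:00–17:15.
Lars ∩ Jun: 09:45–14:00, 15:15–15:45.
Lars ∩ Jun ∩ Zara: 09:45–10:00, 12:45–14:00, 15:15–15:45.
Windows ≥ 15 min: 09:45–10:00, 12:45–14:00, 15:15–15:45.
Earliest such window starts at 09:45.

09:45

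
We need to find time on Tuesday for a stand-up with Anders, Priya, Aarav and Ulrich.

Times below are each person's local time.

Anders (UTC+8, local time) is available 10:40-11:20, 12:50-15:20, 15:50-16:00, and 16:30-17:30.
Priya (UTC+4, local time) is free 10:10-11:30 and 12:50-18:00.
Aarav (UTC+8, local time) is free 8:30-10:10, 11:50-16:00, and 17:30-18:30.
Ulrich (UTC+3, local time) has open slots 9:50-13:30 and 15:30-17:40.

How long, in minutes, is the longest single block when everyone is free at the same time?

Anders → UTC: 02:40–03:20, 04:50–07:20, 07:50–08:00, 08:30–09:30.
Priya → UTC: 06:10–07:30, 08:50–14:00.
Aarav → UTC: 00:30–02:10, 03:50–08:00, 09:30–10:30.
Ulrich → UTC: 06:50–10:30, 12:30–14:40.
Anders ∩ Priya: 06:10–07:20, 08:50–09:30.
Anders ∩ Priya ∩ Aarav: 06:10–07:20.
Anders ∩ Priya ∩ Aarav ∩ Ulrich: 06:50–07:20.
Single common window of 30 minutes.

30 minutes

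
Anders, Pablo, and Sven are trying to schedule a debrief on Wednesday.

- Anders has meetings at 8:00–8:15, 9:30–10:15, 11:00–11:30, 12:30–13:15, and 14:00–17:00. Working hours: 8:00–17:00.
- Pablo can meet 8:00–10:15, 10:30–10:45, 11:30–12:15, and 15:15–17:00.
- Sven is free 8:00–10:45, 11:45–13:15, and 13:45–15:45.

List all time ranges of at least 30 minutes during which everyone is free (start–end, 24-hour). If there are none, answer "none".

Anders free within 08:00–17:00: 08:15–09:30, 10:15–11:00, 11:30–12:30, 13:15–14:00.
Anders ∩ Pablo: 08:15–09:30, 10:30–10:45, 11:30–12:15.
Anders ∩ Pablo ∩ Sven: 08:15–09:30, 10:30–10:45, 11:45–12:15.
Windows ≥ 30 min: 08:15–09:30, 11:45–12:15.

08:15–09:30, 11:45–12:15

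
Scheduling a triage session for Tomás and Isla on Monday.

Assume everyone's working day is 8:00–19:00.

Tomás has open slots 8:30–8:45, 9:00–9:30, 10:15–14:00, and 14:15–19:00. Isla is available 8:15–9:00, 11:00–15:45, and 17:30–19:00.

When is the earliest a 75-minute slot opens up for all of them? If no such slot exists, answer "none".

11:00

Tomás ∩ Isla: 08:30–08:45, 11:00–14:00, 14:15–15:45, 17:30–19:00.
Windows ≥ 75 min: 11:00–14:00, 14:15–15:45, 17:30–19:00.
Earliest such window starts at 11:00.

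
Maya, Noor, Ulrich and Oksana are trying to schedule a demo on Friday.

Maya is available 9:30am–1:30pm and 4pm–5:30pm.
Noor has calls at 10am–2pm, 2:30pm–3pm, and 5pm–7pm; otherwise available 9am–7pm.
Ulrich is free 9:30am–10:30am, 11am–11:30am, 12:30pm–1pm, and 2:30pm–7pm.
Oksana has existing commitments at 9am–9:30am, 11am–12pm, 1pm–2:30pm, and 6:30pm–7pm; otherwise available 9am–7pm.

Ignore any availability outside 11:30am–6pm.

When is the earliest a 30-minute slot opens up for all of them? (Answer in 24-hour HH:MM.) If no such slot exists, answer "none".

16:00

Noor free within 09:00–19:00: 09:00–10:00, 14:00–14:30, 15:00–17:00.
Oksana free within 09:00–19:00: 09:30–11:00, 12:00–13:00, 14:30–18:30.
Maya ∩ Noor: 09:30–10:00, 16:00–17:00.
Maya ∩ Noor ∩ Ulrich: 09:30–10:00, 16:00–17:00.
Maya ∩ Noor ∩ Ulrich ∩ Oksana: 09:30–10:00, 16:00–17:00.
Restricted to 11:30–18:00: 16:00–17:00.
Windows ≥ 30 min: 16:00–17:00.
Earliest such window starts at 16:00.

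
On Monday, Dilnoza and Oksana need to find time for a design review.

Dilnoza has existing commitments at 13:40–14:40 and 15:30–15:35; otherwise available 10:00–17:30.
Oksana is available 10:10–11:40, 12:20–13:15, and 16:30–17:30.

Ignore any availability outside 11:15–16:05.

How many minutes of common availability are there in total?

Dilnoza free within 10:00–17:30: 10:00–13:40, 14:40–15:30, 15:35–17:30.
Dilnoza ∩ Oksana: 10:10–11:40, 12:20–13:15, 16:30–17:30.
Restricted to 11:15–16:05: 11:15–11:40, 12:20–13:15.
Total common minutes: 25 + 55 = 80.

80 minutes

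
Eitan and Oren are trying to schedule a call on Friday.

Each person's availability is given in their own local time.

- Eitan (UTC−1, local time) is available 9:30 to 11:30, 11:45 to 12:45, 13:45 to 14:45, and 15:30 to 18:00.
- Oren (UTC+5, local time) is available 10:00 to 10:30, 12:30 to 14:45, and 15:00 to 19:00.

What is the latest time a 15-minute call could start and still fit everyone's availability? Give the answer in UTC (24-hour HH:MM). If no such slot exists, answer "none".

13:30

Eitan → UTC: 10:30–12:30, 12:45–13:45, 14:45–15:45, 16:30–19:00.
Oren → UTC: 05:00–05:30, 07:30–09:45, 10:00–14:00.
Eitan ∩ Oren: 10:30–12:30, 12:45–13:45.
Windows ≥ 15 min: 10:30–12:30, 12:45–13:45.
Latest start in the last window 12:45–13:45 is 13:45 − 15 min = 13:30.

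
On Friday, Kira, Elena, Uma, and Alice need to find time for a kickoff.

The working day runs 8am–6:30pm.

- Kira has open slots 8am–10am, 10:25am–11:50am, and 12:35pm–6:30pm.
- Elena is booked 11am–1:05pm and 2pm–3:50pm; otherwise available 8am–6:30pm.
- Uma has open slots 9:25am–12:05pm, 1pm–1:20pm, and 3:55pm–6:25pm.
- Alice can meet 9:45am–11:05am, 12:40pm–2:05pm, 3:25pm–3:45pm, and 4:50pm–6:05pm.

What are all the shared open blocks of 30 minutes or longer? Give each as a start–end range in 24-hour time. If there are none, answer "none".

Elena free within 08:00–18:30: 08:00–11:00, 13:05–14:00, 15:50–18:30.
Kira ∩ Elena: 08:00–10:00, 10:25–11:00, 13:05–14:00, 15:50–18:30.
Kira ∩ Elena ∩ Uma: 09:25–10:00, 10:25–11:00, 13:05–13:20, 15:55–18:25.
Kira ∩ Elena ∩ Uma ∩ Alice: 09:45–10:00, 10:25–11:00, 13:05–13:20, 16:50–18:05.
Windows ≥ 30 min: 10:25–11:00, 16:50–18:05.

10:25–11:00, 16:50–18:05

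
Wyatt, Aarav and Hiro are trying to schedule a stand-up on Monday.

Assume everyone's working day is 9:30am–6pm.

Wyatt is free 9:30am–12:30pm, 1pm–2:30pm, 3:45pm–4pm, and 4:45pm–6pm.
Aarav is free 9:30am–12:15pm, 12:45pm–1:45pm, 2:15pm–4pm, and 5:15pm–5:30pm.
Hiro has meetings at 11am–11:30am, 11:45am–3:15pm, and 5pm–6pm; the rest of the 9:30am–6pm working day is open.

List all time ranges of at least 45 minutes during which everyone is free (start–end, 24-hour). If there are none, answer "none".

09:30–11:00

Hiro free within 09:30–18:00: 09:30–11:00, 11:30–11:45, 15:15–17:00.
Wyatt ∩ Aarav: 09:30–12:15, 13:00–13:45, 14:15–14:30, 15:45–16:00, 17:15–17:30.
Wyatt ∩ Aarav ∩ Hiro: 09:30–11:00, 11:30–11:45, 15:45–16:00.
Windows ≥ 45 min: 09:30–11:00.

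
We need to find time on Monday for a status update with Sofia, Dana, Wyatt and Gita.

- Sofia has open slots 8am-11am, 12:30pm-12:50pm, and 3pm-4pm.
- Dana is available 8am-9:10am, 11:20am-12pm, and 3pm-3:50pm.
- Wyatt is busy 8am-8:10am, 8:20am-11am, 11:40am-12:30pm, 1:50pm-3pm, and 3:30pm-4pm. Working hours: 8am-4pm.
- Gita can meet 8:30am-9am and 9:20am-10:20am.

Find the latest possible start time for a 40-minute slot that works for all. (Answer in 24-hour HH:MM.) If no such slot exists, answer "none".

none

Wyatt free within 08:00–16:00: 08:10–08:20, 11:00–11:40, 12:30–13:50, 15:00–15:30.
Sofia ∩ Dana: 08:00–09:10, 15:00–15:50.
Sofia ∩ Dana ∩ Wyatt: 08:10–08:20, 15:00–15:30.
Sofia ∩ Dana ∩ Wyatt ∩ Gita: (none).
Windows ≥ 40 min: (none).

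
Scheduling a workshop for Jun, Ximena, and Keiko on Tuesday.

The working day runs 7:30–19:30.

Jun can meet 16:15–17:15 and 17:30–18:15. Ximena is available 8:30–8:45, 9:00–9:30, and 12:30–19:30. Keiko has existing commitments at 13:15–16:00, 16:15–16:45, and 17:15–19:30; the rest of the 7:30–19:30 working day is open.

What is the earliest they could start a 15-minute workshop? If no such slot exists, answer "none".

16:45

Keiko free within 07:30–19:30: 07:30–13:15, 16:00–16:15, 16:45–17:15.
Jun ∩ Ximena: 16:15–17:15, 17:30–18:15.
Jun ∩ Ximena ∩ Keiko: 16:45–17:15.
Windows ≥ 15 min: 16:45–17:15.
Earliest such window starts at 16:45.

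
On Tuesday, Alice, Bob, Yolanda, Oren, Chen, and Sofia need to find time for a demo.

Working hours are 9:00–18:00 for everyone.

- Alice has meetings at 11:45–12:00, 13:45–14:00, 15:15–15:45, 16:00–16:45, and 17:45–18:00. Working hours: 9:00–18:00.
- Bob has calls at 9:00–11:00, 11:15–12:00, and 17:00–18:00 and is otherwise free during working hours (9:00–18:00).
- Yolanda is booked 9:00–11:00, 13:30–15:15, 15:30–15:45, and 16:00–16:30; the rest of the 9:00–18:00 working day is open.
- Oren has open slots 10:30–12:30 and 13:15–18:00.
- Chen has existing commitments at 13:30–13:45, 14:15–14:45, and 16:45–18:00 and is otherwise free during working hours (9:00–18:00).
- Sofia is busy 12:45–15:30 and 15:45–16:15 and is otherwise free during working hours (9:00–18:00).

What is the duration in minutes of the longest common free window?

30 minutes

Alice free within 09:00–18:00: 09:00–11:45, 12:00–13:45, 14:00–15:15, 15:45–16:00, 16:45–17:45.
Bob free within 09:00–18:00: 11:00–11:15, 12:00–17:00.
Yolanda free within 09:00–18:00: 11:00–13:30, 15:15–15:30, 15:45–16:00, 16:30–18:00.
Chen free within 09:00–18:00: 09:00–13:30, 13:45–14:15, 14:45–16:45.
Sofia free within 09:00–18:00: 09:00–12:45, 15:30–15:45, 16:15–18:00.
Alice ∩ Bob: 11:00–11:15, 12:00–13:45, 14:00–15:15, 15:45–16:00, 16:45–17:00.
Alice ∩ Bob ∩ Yolanda: 11:00–11:15, 12:00–13:30, 15:45–16:00, 16:45–17:00.
Alice ∩ Bob ∩ Yolanda ∩ Oren: 11:00–11:15, 12:00–12:30, 13:15–13:30, 15:45–16:00, 16:45–17:00.
Alice ∩ Bob ∩ Yolanda ∩ Oren ∩ Chen: 11:00–11:15, 12:00–12:30, 13:15–13:30, 15:45–16:00.
Alice ∩ Bob ∩ Yolanda ∩ Oren ∩ Chen ∩ Sofia: 11:00–11:15, 12:00–12:30.
Common window lengths: 15, 30 min; longest is 30.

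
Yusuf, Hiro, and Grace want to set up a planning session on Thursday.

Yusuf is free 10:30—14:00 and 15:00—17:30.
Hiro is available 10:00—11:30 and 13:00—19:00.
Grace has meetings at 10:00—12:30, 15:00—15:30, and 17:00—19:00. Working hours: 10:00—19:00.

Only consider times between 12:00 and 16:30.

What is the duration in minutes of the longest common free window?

60 minutes

Grace free within 10:00–19:00: 12:30–15:00, 15:30–17:00.
Yusuf ∩ Hiro: 10:30–11:30, 13:00–14:00, 15:00–17:30.
Yusuf ∩ Hiro ∩ Grace: 13:00–14:00, 15:30–17:00.
Restricted to 12:00–16:30: 13:00–14:00, 15:30–16:30.
Common window lengths: 60, 60 min; longest is 60.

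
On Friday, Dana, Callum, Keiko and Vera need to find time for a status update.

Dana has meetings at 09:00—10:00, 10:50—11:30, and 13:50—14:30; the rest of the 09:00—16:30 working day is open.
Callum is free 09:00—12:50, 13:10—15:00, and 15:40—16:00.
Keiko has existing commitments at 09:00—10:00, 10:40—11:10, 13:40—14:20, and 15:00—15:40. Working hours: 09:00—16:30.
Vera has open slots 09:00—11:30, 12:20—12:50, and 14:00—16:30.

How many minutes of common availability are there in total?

120 minutes

Dana free within 09:00–16:30: 10:00–10:50, 11:30–13:50, 14:30–16:30.
Keiko free within 09:00–16:30: 10:00–10:40, 11:10–13:40, 14:20–15:00, 15:40–16:30.
Dana ∩ Callum: 10:00–10:50, 11:30–12:50, 13:10–13:50, 14:30–15:00, 15:40–16:00.
Dana ∩ Callum ∩ Keiko: 10:00–10:40, 11:30–12:50, 13:10–13:40, 14:30–15:00, 15:40–16:00.
Dana ∩ Callum ∩ Keiko ∩ Vera: 10:00–10:40, 12:20–12:50, 14:30–15:00, 15:40–16:00.
Total common minutes: 40 + 30 + 30 + 20 = 120.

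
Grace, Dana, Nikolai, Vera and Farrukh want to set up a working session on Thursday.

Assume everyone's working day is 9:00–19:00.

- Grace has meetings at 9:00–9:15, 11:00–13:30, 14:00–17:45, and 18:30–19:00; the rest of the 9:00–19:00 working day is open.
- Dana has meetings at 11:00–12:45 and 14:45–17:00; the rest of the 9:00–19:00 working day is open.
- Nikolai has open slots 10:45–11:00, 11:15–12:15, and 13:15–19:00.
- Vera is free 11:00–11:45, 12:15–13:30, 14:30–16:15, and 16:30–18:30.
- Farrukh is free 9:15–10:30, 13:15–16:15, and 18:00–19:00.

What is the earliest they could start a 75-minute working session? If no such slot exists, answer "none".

Grace free within 09:00–19:00: 09:15–11:00, 13:30–14:00, 17:45–18:30.
Dana free within 09:00–19:00: 09:00–11:00, 12:45–14:45, 17:00–19:00.
Grace ∩ Dana: 09:15–11:00, 13:30–14:00, 17:45–18:30.
Grace ∩ Dana ∩ Nikolai: 10:45–11:00, 13:30–14:00, 17:45–18:30.
Grace ∩ Dana ∩ Nikolai ∩ Vera: 17:45–18:30.
Grace ∩ Dana ∩ Nikolai ∩ Vera ∩ Farrukh: 18:00–18:30.
Windows ≥ 75 min: (none).

none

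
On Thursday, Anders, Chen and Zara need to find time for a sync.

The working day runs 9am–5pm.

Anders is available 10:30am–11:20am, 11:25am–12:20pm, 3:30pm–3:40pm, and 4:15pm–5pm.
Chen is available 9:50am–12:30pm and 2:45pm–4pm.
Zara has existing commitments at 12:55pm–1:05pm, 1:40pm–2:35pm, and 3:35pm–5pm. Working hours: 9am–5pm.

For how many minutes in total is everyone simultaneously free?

110 minutes

Zara free within 09:00–17:00: 09:00–12:55, 13:05–13:40, 14:35–15:35.
Anders ∩ Chen: 10:30–11:20, 11:25–12:20, 15:30–15:40.
Anders ∩ Chen ∩ Zara: 10:30–11:20, 11:25–12:20, 15:30–15:35.
Total common minutes: 50 + 55 + 5 = 110.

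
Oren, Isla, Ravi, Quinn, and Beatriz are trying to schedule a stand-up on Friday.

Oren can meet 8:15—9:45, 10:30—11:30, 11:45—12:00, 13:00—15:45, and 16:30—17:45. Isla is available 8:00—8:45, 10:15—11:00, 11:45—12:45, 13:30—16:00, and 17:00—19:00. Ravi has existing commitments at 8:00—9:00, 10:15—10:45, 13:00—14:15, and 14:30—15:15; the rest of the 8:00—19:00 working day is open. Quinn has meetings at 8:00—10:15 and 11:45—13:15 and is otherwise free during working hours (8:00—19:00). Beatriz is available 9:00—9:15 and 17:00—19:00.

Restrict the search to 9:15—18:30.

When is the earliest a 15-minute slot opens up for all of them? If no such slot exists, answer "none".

17:00

Ravi free within 08:00–19:00: 09:00–10:15, 10:45–13:00, 14:15–14:30, 15:15–19:00.
Quinn free within 08:00–19:00: 10:15–11:45, 13:15–19:00.
Oren ∩ Isla: 08:15–08:45, 10:30–11:00, 11:45–12:00, 13:30–15:45, 17:00–17:45.
Oren ∩ Isla ∩ Ravi: 10:45–11:00, 11:45–12:00, 14:15–14:30, 15:15–15:45, 17:00–17:45.
Oren ∩ Isla ∩ Ravi ∩ Quinn: 10:45–11:00, 14:15–14:30, 15:15–15:45, 17:00–17:45.
Oren ∩ Isla ∩ Ravi ∩ Quinn ∩ Beatriz: 17:00–17:45.
Restricted to 09:15–18:30: 17:00–17:45.
Windows ≥ 15 min: 17:00–17:45.
Earliest such window starts at 17:00.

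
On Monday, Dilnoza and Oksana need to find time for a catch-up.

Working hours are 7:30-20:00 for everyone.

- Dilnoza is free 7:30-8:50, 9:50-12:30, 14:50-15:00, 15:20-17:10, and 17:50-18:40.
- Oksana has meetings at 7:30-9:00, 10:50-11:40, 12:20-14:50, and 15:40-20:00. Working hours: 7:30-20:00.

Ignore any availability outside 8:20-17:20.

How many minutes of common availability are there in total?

130 minutes

Oksana free within 07:30–20:00: 09:00–10:50, 11:40–12:20, 14:50–15:40.
Dilnoza ∩ Oksana: 09:50–10:50, 11:40–12:20, 14:50–15:00, 15:20–15:40.
Restricted to 08:20–17:20: 09:50–10:50, 11:40–12:20, 14:50–15:00, 15:20–15:40.
Total common minutes: 60 + 40 + 10 + 20 = 130.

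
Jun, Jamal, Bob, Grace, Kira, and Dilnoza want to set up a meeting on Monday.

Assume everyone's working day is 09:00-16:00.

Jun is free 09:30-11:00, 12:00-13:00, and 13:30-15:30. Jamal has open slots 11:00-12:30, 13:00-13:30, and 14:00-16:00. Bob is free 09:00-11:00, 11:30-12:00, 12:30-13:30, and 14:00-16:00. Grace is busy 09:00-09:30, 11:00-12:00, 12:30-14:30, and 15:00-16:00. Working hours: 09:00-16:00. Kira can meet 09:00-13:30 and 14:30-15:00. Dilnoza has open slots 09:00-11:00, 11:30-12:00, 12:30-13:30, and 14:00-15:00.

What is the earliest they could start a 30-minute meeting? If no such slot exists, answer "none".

Grace free within 09:00–16:00: 09:30–11:00, 12:00–12:30, 14:30–15:00.
Jun ∩ Jamal: 12:00–12:30, 14:00–15:30.
Jun ∩ Jamal ∩ Bob: 14:00–15:30.
Jun ∩ Jamal ∩ Bob ∩ Grace: 14:30–15:00.
Jun ∩ Jamal ∩ Bob ∩ Grace ∩ Kira: 14:30–15:00.
Jun ∩ Jamal ∩ Bob ∩ Grace ∩ Kira ∩ Dilnoza: 14:30–15:00.
Windows ≥ 30 min: 14:30–15:00.
Earliest such window starts at 14:30.

14:30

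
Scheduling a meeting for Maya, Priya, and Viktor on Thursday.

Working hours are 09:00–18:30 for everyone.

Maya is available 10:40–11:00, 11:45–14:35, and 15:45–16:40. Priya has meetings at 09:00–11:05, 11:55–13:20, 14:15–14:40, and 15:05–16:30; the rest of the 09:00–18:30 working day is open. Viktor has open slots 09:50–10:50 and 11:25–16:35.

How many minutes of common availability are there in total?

Priya free within 09:00–18:30: 11:05–11:55, 13:20–14:15, 14:40–15:05, 16:30–18:30.
Maya ∩ Priya: 11:45–11:55, 13:20–14:15, 16:30–16:40.
Maya ∩ Priya ∩ Viktor: 11:45–11:55, 13:20–14:15, 16:30–16:35.
Total common minutes: 10 + 55 + 5 = 70.

70 minutes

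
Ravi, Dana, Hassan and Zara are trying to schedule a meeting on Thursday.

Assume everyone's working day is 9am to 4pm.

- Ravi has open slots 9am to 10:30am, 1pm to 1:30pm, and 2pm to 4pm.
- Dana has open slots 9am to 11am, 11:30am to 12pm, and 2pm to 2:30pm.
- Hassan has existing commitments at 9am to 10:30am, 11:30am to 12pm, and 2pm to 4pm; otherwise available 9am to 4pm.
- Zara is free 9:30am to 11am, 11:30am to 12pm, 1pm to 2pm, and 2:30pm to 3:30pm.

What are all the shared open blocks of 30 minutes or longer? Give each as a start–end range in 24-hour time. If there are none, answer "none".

Hassan free within 09:00–16:00: 10:30–11:30, 12:00–14:00.
Ravi ∩ Dana: 09:00–10:30, 14:00–14:30.
Ravi ∩ Dana ∩ Hassan: (none).
Ravi ∩ Dana ∩ Hassan ∩ Zara: (none).
Windows ≥ 30 min: (none).

none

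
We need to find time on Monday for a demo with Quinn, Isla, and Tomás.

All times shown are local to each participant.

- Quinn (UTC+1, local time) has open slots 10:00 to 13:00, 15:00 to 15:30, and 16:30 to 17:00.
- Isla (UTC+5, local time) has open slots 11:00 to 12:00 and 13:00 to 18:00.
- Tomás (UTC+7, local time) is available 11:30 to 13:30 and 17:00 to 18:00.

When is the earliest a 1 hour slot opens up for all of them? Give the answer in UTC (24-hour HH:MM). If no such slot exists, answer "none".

10:00

Quinn → UTC: 09:00–12:00, 14:00–14:30, 15:30–16:00.
Isla → UTC: 06:00–07:00, 08:00–13:00.
Tomás → UTC: 04:30–06:30, 10:00–11:00.
Quinn ∩ Isla: 09:00–12:00.
Quinn ∩ Isla ∩ Tomás: 10:00–11:00.
Windows ≥ 60 min: 10:00–11:00.
Earliest such window starts at 10:00.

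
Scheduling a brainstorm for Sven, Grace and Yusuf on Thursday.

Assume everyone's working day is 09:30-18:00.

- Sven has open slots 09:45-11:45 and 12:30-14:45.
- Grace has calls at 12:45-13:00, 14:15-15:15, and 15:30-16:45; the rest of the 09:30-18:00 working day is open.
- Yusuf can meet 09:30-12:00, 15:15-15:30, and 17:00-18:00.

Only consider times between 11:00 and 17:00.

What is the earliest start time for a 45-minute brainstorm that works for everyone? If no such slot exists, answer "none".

Grace free within 09:30–18:00: 09:30–12:45, 13:00–14:15, 15:15–15:30, 16:45–18:00.
Sven ∩ Grace: 09:45–11:45, 12:30–12:45, 13:00–14:15.
Sven ∩ Grace ∩ Yusuf: 09:45–11:45.
Restricted to 11:00–17:00: 11:00–11:45.
Windows ≥ 45 min: 11:00–11:45.
Earliest such window starts at 11:00.

11:00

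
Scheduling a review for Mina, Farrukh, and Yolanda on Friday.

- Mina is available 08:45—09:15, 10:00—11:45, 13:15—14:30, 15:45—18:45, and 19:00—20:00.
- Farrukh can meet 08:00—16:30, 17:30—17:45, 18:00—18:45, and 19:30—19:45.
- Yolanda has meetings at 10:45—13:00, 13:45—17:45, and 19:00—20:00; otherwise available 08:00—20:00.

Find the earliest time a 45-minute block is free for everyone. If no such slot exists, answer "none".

Yolanda free within 08:00–20:00: 08:00–10:45, 13:00–13:45, 17:45–19:00.
Mina ∩ Farrukh: 08:45–09:15, 10:00–11:45, 13:15–14:30, 15:45–16:30, 17:30–17:45, 18:00–18:45, 19:30–19:45.
Mina ∩ Farrukh ∩ Yolanda: 08:45–09:15, 10:00–10:45, 13:15–13:45, 18:00–18:45.
Windows ≥ 45 min: 10:00–10:45, 18:00–18:45.
Earliest such window starts at 10:00.

10:00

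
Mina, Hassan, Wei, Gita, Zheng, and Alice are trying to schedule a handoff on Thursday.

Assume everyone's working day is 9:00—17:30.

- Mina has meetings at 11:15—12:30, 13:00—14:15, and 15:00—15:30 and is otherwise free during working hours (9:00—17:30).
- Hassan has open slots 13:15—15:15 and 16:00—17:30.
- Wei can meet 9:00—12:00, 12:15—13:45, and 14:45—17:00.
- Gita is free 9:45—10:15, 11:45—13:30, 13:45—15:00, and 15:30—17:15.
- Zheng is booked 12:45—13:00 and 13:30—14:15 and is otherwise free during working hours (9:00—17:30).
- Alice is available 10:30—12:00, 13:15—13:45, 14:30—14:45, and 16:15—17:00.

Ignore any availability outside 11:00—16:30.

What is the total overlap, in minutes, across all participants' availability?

15 minutes

Mina free within 09:00–17:30: 09:00–11:15, 12:30–13:00, 14:15–15:00, 15:30–17:30.
Zheng free within 09:00–17:30: 09:00–12:45, 13:00–13:30, 14:15–17:30.
Mina ∩ Hassan: 14:15–15:00, 16:00–17:30.
Mina ∩ Hassan ∩ Wei: 14:45–15:00, 16:00–17:00.
Mina ∩ Hassan ∩ Wei ∩ Gita: 14:45–15:00, 16:00–17:00.
Mina ∩ Hassan ∩ Wei ∩ Gita ∩ Zheng: 14:45–15:00, 16:00–17:00.
Mina ∩ Hassan ∩ Wei ∩ Gita ∩ Zheng ∩ Alice: 16:15–17:00.
Restricted to 11:00–16:30: 16:15–16:30.
Total common minutes: 15.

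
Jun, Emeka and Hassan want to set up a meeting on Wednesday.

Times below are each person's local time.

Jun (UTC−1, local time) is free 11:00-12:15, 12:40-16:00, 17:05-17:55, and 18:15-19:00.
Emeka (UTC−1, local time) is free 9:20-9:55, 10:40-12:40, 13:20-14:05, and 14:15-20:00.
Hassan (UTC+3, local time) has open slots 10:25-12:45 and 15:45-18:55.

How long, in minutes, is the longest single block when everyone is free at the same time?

Jun → UTC: 12:00–13:15, 13:40–17:00, 18:05–18:55, 19:15–20:00.
Emeka → UTC: 10:20–10:55, 11:40–13:40, 14:20–15:05, 15:15–21:00.
Hassan → UTC: 07:25–09:45, 12:45–15:55.
Jun ∩ Emeka: 12:00–13:15, 14:20–15:05, 15:15–17:00, 18:05–18:55, 19:15–20:00.
Jun ∩ Emeka ∩ Hassan: 12:45–13:15, 14:20–15:05, 15:15–15:55.
Common window lengths: 30, 45, 40 min; longest is 45.

45 minutes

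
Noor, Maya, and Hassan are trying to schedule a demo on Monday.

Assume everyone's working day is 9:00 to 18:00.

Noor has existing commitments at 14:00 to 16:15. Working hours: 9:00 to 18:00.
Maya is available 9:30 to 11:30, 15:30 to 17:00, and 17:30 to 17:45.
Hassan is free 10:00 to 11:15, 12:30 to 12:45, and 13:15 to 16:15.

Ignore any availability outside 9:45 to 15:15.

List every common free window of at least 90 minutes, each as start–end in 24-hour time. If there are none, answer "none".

none

Noor free within 09:00–18:00: 09:00–14:00, 16:15–18:00.
Noor ∩ Maya: 09:30–11:30, 16:15–17:00, 17:30–17:45.
Noor ∩ Maya ∩ Hassan: 10:00–11:15.
Restricted to 09:45–15:15: 10:00–11:15.
Windows ≥ 90 min: (none).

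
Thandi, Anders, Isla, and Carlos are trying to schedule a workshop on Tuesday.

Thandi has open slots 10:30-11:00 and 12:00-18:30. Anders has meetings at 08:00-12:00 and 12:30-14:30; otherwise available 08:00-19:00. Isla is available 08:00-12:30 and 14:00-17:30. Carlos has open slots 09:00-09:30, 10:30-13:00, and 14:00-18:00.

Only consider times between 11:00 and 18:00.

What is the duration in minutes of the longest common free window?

Anders free within 08:00–19:00: 12:00–12:30, 14:30–19:00.
Thandi ∩ Anders: 12:00–12:30, 14:30–18:30.
Thandi ∩ Anders ∩ Isla: 12:00–12:30, 14:30–17:30.
Thandi ∩ Anders ∩ Isla ∩ Carlos: 12:00–12:30, 14:30–17:30.
Restricted to 11:00–18:00: 12:00–12:30, 14:30–17:30.
Common window lengths: 30, 180 min; longest is 180.

180 minutes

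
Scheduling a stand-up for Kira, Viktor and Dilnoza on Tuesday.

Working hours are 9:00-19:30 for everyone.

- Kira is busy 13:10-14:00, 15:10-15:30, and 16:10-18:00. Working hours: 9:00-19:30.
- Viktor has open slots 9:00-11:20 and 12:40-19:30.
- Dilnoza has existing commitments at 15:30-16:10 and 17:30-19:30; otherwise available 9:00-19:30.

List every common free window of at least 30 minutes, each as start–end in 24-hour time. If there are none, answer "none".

09:00–11:20, 12:40–13:10, 14:00–15:10

Kira free within 09:00–19:30: 09:00–13:10, 14:00–15:10, 15:30–16:10, 18:00–19:30.
Dilnoza free within 09:00–19:30: 09:00–15:30, 16:10–17:30.
Kira ∩ Viktor: 09:00–11:20, 12:40–13:10, 14:00–15:10, 15:30–16:10, 18:00–19:30.
Kira ∩ Viktor ∩ Dilnoza: 09:00–11:20, 12:40–13:10, 14:00–15:10.
Windows ≥ 30 min: 09:00–11:20, 12:40–13:10, 14:00–15:10.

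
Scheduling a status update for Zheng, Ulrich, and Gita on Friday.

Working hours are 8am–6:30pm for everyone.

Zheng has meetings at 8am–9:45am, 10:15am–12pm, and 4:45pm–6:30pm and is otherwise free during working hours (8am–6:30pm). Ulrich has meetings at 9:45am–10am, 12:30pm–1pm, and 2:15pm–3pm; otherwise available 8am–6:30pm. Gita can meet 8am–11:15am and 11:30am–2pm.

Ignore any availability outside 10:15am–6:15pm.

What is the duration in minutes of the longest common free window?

60 minutes

Zheng free within 08:00–18:30: 09:45–10:15, 12:00–16:45.
Ulrich free within 08:00–18:30: 08:00–09:45, 10:00–12:30, 13:00–14:15, 15:00–18:30.
Zheng ∩ Ulrich: 10:00–10:15, 12:00–12:30, 13:00–14:15, 15:00–16:45.
Zheng ∩ Ulrich ∩ Gita: 10:00–10:15, 12:00–12:30, 13:00–14:00.
Restricted to 10:15–18:15: 12:00–12:30, 13:00–14:00.
Common window lengths: 30, 60 min; longest is 60.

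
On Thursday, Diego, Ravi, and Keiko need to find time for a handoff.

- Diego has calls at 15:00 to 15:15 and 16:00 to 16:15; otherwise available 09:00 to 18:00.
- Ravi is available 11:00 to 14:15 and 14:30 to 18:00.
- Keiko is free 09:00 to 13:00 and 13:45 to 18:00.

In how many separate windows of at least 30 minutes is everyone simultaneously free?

5

Diego free within 09:00–18:00: 09:00–15:00, 15:15–16:00, 16:15–18:00.
Diego ∩ Ravi: 11:00–14:15, 14:30–15:00, 15:15–16:00, 16:15–18:00.
Diego ∩ Ravi ∩ Keiko: 11:00–13:00, 13:45–14:15, 14:30–15:00, 15:15–16:00, 16:15–18:00.
Windows ≥ 30 min: 11:00–13:00, 13:45–14:15, 14:30–15:00, 15:15–16:00, 16:15–18:00.
That's 5 windows.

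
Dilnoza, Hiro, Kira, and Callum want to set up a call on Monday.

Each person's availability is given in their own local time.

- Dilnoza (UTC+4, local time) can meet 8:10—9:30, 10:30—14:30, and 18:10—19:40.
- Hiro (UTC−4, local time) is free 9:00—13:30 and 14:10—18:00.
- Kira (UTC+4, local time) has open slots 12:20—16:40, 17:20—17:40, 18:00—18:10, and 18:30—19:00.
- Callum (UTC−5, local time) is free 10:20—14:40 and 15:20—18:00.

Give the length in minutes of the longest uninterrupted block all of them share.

0 minutes

Dilnoza → UTC: 04:10–05:30, 06:30–10:30, 14:10–15:40.
Hiro → UTC: 13:00–17:30, 18:10–22:00.
Kira → UTC: 08:20–12:40, 13:20–13:40, 14:00–14:10, 14:30–15:00.
Callum → UTC: 15:20–19:40, 20:20–23:00.
Dilnoza ∩ Hiro: 14:10–15:40.
Dilnoza ∩ Hiro ∩ Kira: 14:30–15:00.
Dilnoza ∩ Hiro ∩ Kira ∩ Callum: (none).
No common window.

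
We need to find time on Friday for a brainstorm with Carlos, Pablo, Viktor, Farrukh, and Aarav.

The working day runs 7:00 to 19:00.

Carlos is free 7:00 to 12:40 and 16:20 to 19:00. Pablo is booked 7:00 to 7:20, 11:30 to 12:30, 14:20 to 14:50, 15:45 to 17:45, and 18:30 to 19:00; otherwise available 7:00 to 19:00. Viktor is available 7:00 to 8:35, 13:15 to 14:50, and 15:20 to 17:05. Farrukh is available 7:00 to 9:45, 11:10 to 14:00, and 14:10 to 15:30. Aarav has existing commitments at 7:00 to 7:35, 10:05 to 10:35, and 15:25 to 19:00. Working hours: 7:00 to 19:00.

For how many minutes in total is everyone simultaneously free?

60 minutes

Pablo free within 07:00–19:00: 07:20–11:30, 12:30–14:20, 14:50–15:45, 17:45–18:30.
Aarav free within 07:00–19:00: 07:35–10:05, 10:35–15:25.
Carlos ∩ Pablo: 07:20–11:30, 12:30–12:40, 17:45–18:30.
Carlos ∩ Pablo ∩ Viktor: 07:20–08:35.
Carlos ∩ Pablo ∩ Viktor ∩ Farrukh: 07:20–08:35.
Carlos ∩ Pablo ∩ Viktor ∩ Farrukh ∩ Aarav: 07:35–08:35.
Total common minutes: 60.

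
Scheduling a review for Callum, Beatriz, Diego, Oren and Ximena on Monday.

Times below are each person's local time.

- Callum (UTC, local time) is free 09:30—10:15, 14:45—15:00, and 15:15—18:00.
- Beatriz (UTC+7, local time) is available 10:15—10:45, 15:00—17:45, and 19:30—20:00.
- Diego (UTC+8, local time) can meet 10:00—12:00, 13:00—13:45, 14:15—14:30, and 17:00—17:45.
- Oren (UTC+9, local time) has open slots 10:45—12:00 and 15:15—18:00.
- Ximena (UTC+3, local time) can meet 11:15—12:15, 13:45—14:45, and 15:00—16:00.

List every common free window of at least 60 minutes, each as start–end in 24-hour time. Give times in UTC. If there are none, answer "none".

none

Callum → UTC: 09:30–10:15, 14:45–15:00, 15:15–18:00.
Beatriz → UTC: 03:15–03:45, 08:00–10:45, 12:30–13:00.
Diego → UTC: 02:00–04:00, 05:00–05:45, 06:15–06:30, 09:00–09:45.
Oren → UTC: 01:45–03:00, 06:15–09:00.
Ximena → UTC: 08:15–09:15, 10:45–11:45, 12:00–13:00.
Callum ∩ Beatriz: 09:30–10:15.
Callum ∩ Beatriz ∩ Diego: 09:30–09:45.
Callum ∩ Beatriz ∩ Diego ∩ Oren: (none).
Callum ∩ Beatriz ∩ Diego ∩ Oren ∩ Ximena: (none).
Windows ≥ 60 min: (none).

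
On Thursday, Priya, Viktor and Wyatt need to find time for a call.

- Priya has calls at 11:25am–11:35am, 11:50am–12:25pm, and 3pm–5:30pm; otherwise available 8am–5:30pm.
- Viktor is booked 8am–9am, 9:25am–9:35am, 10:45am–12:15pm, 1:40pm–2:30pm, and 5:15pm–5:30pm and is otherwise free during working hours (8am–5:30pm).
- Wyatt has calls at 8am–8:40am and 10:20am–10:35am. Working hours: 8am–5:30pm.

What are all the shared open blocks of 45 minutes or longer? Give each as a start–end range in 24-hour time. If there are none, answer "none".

Priya free within 08:00–17:30: 08:00–11:25, 11:35–11:50, 12:25–15:00.
Viktor free within 08:00–17:30: 09:00–09:25, 09:35–10:45, 12:15–13:40, 14:30–17:15.
Wyatt free within 08:00–17:30: 08:40–10:20, 10:35–17:30.
Priya ∩ Viktor: 09:00–09:25, 09:35–10:45, 12:25–13:40, 14:30–15:00.
Priya ∩ Viktor ∩ Wyatt: 09:00–09:25, 09:35–10:20, 10:35–10:45, 12:25–13:40, 14:30–15:00.
Windows ≥ 45 min: 09:35–10:20, 12:25–13:40.

09:35–10:20, 12:25–13:40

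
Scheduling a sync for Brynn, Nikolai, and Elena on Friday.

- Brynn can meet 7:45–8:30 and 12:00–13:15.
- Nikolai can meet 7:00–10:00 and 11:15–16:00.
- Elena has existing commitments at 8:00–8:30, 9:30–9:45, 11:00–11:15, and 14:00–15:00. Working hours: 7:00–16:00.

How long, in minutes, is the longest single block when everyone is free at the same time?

75 minutes

Elena free within 07:00–16:00: 07:00–08:00, 08:30–09:30, 09:45–11:00, 11:15–14:00, 15:00–16:00.
Brynn ∩ Nikolai: 07:45–08:30, 12:00–13:15.
Brynn ∩ Nikolai ∩ Elena: 07:45–08:00, 12:00–13:15.
Common window lengths: 15, 75 min; longest is 75.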